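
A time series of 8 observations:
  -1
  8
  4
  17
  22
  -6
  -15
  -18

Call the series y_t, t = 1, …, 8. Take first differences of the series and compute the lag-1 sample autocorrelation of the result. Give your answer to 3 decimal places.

First differences Δy: 9, -4, 13, 5, -28, -9, -3
Mean of differences = -2.4286
Numerator Σ(Δy_t−Δȳ)(Δy_{t+1}−Δȳ) = 54.2449
Denominator Σ(Δy_t−Δȳ)² = 1123.7143
r_1(Δy) = 54.2449 / 1123.7143 = 0.048

0.048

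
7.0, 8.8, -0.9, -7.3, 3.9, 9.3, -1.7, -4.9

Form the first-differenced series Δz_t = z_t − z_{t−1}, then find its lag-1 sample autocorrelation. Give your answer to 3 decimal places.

First differences Δz: 1.8, -9.7, -6.4, 11.2, 5.4, -11.0, -3.2
Mean of differences = -1.7000
Numerator Σ(Δz_t−Δz̄)(Δz_{t+1}−Δz̄) = -11.5200
Denominator Σ(Δz_t−Δz̄)² = 403.9000
r_1(Δz) = -11.5200 / 403.9000 = -0.029

-0.029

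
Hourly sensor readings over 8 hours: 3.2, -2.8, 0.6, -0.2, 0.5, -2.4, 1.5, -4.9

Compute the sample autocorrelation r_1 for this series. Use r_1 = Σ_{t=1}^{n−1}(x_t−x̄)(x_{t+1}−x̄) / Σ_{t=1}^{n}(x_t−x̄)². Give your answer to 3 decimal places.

-0.516

Mean x̄ = (3.2 − 2.8 + 0.6 − 0.2 + 0.5 − 2.4 + 1.5 − 4.9)/8 = -0.5625
Deviations from mean: 3.7625, -2.2375, 1.1625, 0.3625, 1.0625, -1.8375, 2.0625, -4.3375
Numerator Σ_{t=1}^{7}(x_t−x̄)(x_{t+1}−x̄) = -24.9014
Denominator Σ(x_t−x̄)² = 48.2188
r_1 = -24.9014 / 48.2188 = -0.516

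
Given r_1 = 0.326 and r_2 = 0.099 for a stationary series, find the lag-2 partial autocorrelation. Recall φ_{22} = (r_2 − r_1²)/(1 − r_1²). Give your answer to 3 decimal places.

φ_{22} = (r_2 − r_1²) / (1 − r_1²)
r_1² = (0.326)² = 0.106276
Numerator = 0.099 − 0.1063 = -0.0073; denominator = 1 − 0.1063 = 0.8937
φ_{22} = -0.0073 / 0.8937 = -0.008

-0.008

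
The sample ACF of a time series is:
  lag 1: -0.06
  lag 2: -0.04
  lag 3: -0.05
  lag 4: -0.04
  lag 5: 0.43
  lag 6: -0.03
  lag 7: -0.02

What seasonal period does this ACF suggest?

5

The largest autocorrelation is r_5 = 0.43; the remaining lags stay at or below -0.02.
The dominant spike at lag 5 indicates a seasonal period of 5.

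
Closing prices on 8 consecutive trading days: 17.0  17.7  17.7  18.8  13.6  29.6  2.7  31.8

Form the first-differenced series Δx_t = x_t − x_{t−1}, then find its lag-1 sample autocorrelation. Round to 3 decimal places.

-0.699

First differences Δx: 0.7, 0.0, 1.1, -5.2, 16.0, -26.9, 29.1
Mean of differences = 2.1143
Numerator Σ(Δx_t−Δx̄)(Δx_{t+1}−Δx̄) = -1274.8659
Denominator Σ(Δx_t−Δx̄)² = 1823.8686
r_1(Δx) = -1274.8659 / 1823.8686 = -0.699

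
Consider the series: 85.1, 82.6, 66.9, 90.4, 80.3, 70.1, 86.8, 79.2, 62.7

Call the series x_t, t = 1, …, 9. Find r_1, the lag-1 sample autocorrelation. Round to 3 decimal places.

Mean x̄ = (85.1 + 82.6 + 66.9 + 90.4 + 80.3 + 70.1 + 86.8 + 79.2 + 62.7)/9 = 78.2333
Numerator Σ_{t=1}^{8}(x_t−x̄)(x_{t+1}−x̄) = -225.4678
Denominator Σ(x_t−x̄)² = 728.7200
r_1 = -225.4678 / 728.7200 = -0.309

-0.309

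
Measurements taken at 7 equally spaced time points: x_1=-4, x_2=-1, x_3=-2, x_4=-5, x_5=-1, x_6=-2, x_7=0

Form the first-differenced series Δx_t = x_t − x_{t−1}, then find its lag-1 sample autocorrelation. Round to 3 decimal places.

-0.476

First differences Δx: 3, -1, -3, 4, -1, 2
Mean of differences = 0.6667
Numerator Σ(Δx_t−Δx̄)(Δx_{t+1}−Δx̄) = -17.7778
Denominator Σ(Δx_t−Δx̄)² = 37.3333
r_1(Δx) = -17.7778 / 37.3333 = -0.476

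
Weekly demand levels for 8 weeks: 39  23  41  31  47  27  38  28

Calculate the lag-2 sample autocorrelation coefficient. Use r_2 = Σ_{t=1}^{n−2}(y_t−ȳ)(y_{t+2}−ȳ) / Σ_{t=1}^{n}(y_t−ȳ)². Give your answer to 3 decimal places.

0.573

Mean ȳ = (39 + 23 + 41 + 31 + 47 + 27 + 38 + 28)/8 = 34.2500
Deviations from mean: 4.7500, -11.2500, 6.7500, -3.2500, 12.7500, -7.2500, 3.7500, -6.2500
Σ(y_t−ȳ)(y_{t+2}−ȳ) = (32.0625) + (36.5625) + (86.0625) + (23.5625) + (47.8125) + (45.3125) = 271.3750
Denominator Σ(y_t−ȳ)² = 473.5000
r_2 = 271.3750 / 473.5000 = 0.573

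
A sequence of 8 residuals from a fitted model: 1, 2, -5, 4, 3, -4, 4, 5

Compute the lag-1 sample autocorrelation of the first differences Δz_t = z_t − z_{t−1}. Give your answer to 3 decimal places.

-0.498

First differences Δz: 1, -7, 9, -1, -7, 8, 1
Mean of differences = 0.5714
Numerator Σ(Δz_t−Δz̄)(Δz_{t+1}−Δz̄) = -121.4694
Denominator Σ(Δz_t−Δz̄)² = 243.7143
r_1(Δz) = -121.4694 / 243.7143 = -0.498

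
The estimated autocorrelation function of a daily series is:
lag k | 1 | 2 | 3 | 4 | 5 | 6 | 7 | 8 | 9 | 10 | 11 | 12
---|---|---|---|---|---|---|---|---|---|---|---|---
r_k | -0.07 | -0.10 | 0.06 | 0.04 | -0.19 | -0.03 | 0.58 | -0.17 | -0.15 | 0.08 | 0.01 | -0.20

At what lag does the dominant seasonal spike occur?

The largest autocorrelation is r_7 = 0.58; the remaining lags stay at or below 0.08.
The dominant spike at lag 7 indicates a seasonal period of 7.

7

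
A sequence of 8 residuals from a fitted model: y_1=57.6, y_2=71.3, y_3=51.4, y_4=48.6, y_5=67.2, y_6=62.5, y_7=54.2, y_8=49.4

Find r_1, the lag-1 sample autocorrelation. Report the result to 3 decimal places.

-0.118

Mean ȳ = (57.6 + 71.3 + 51.4 + 48.6 + 67.2 + 62.5 + 54.2 + 49.4)/8 = 57.7750
Numerator Σ_{t=1}^{7}(y_t−ȳ)(y_{t+1}−ȳ) = -58.9906
Denominator Σ(y_t−ȳ)² = 501.8550
r_1 = -58.9906 / 501.8550 = -0.118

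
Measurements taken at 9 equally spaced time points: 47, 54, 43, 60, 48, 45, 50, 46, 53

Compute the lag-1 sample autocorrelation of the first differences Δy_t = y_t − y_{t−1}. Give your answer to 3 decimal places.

-0.702

First differences Δy: 7, -11, 17, -12, -3, 5, -4, 7
Mean of differences = 0.7500
Numerator Σ(Δy_t−Δȳ)(Δy_{t+1}−Δȳ) = -489.5625
Denominator Σ(Δy_t−Δȳ)² = 697.5000
r_1(Δy) = -489.5625 / 697.5000 = -0.702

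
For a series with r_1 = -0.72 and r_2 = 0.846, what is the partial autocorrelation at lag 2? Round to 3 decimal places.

0.680

φ_{22} = (r_2 − r_1²) / (1 − r_1²)
r_1² = (-0.72)² = 0.5184
Numerator = 0.846 − 0.5184 = 0.3276; denominator = 1 − 0.5184 = 0.4816
φ_{22} = 0.3276 / 0.4816 = 0.680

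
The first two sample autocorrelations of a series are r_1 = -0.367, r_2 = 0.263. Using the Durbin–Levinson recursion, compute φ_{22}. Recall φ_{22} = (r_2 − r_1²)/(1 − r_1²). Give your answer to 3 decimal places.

0.148

φ_{22} = (r_2 − r_1²) / (1 − r_1²)
r_1² = (-0.367)² = 0.134689
Numerator = 0.263 − 0.1347 = 0.1283; denominator = 1 − 0.1347 = 0.8653
φ_{22} = 0.1283 / 0.8653 = 0.148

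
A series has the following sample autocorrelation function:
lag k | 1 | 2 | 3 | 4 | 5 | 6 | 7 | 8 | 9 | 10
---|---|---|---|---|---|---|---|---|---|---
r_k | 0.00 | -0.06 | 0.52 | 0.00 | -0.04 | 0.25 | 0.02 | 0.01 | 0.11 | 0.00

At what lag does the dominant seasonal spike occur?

3

The largest autocorrelation is r_3 = 0.52, with a weaker echo at lag 6 (0.25); the remaining lags stay at or below 0.11.
The dominant spike at lag 3 indicates a seasonal period of 3.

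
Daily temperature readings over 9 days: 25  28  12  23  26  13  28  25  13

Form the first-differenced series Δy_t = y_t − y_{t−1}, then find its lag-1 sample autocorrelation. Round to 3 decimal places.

First differences Δy: 3, -16, 11, 3, -13, 15, -3, -12
Mean of differences = -1.5000
Numerator Σ(Δy_t−Δȳ)(Δy_{t+1}−Δȳ) = -440.7500
Denominator Σ(Δy_t−Δȳ)² = 924.0000
r_1(Δy) = -440.7500 / 924.0000 = -0.477

-0.477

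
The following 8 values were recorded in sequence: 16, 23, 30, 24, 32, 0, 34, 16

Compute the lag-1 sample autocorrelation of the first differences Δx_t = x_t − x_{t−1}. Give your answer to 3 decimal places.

First differences Δx: 7, 7, -6, 8, -32, 34, -18
Mean of differences = 0.0000
Numerator Σ(Δx_t−Δx̄)(Δx_{t+1}−Δx̄) = -1997.0000
Denominator Σ(Δx_t−Δx̄)² = 2702.0000
r_1(Δx) = -1997.0000 / 2702.0000 = -0.739

-0.739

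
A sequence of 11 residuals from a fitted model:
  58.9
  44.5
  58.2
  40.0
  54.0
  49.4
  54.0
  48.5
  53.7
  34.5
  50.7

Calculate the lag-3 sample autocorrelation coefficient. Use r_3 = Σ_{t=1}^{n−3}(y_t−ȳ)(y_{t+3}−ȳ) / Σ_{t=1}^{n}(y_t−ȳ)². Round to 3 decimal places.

-0.405

Mean ȳ = (58.9 + 44.5 + 58.2 + 40.0 + 54.0 + 49.4 + 54.0 + 48.5 + 53.7 + 34.5 + 50.7)/11 = 49.6727
Numerator Σ_{t=1}^{8}(y_t−ȳ)(y_{t+3}−ȳ) = -228.8531
Denominator Σ(y_t−ȳ)² = 564.5618
r_3 = -228.8531 / 564.5618 = -0.405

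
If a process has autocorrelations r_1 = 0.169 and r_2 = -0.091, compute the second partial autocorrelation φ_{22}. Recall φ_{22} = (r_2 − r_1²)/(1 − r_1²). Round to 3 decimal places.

-0.123

φ_{22} = (r_2 − r_1²) / (1 − r_1²)
r_1² = (0.169)² = 0.028561
Numerator = -0.091 − 0.0286 = -0.1196; denominator = 1 − 0.0286 = 0.9714
φ_{22} = -0.1196 / 0.9714 = -0.123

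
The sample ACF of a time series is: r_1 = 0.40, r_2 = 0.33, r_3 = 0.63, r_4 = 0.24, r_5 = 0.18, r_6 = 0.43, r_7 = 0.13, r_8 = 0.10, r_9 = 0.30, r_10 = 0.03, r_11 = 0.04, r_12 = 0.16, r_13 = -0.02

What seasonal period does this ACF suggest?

3

The largest autocorrelation is r_3 = 0.63, with a weaker echo at lag 6 (0.43); the remaining lags stay at or below 0.40. The elevated value at lag 1 (0.40), dropping to 0.33 at lag 2, reflects decaying short-term dependence rather than seasonality.
The dominant spike at lag 3 indicates a seasonal period of 3.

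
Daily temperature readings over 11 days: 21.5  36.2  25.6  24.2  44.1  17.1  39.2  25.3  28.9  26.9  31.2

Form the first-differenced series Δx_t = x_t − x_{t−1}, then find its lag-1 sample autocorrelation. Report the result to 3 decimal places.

-0.771

First differences Δx: 14.7, -10.6, -1.4, 19.9, -27.0, 22.1, -13.9, 3.6, -2.0, 4.3
Mean of differences = 0.9700
Numerator Σ(Δx_t−Δx̄)(Δx_{t+1}−Δx̄) = -1667.7899
Denominator Σ(Δx_t−Δx̄)² = 2163.0810
r_1(Δx) = -1667.7899 / 2163.0810 = -0.771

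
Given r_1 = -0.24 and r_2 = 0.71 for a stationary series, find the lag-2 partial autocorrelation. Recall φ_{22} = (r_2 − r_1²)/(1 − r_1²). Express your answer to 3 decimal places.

φ_{22} = (r_2 − r_1²) / (1 − r_1²)
r_1² = (-0.24)² = 0.0576
Numerator = 0.71 − 0.0576 = 0.6524; denominator = 1 − 0.0576 = 0.9424
φ_{22} = 0.6524 / 0.9424 = 0.692

0.692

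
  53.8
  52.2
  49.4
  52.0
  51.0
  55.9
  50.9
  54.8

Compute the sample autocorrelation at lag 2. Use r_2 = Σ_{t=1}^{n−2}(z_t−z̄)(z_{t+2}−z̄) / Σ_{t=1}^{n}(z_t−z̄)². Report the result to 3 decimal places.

Mean z̄ = (53.8 + 52.2 + 49.4 + 52.0 + 51.0 + 55.9 + 50.9 + 54.8)/8 = 52.5000
Numerator Σ_{t=1}^{6}(z_t−z̄)(z_{t+2}−z̄) = 9.2900
Denominator Σ(z_t−z̄)² = 33.3000
r_2 = 9.2900 / 33.3000 = 0.279

0.279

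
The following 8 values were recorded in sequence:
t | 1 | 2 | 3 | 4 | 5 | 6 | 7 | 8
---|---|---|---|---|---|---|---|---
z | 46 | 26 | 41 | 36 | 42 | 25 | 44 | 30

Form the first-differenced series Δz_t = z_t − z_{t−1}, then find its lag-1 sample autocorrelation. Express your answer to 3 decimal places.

-0.709

First differences Δz: -20, 15, -5, 6, -17, 19, -14
Mean of differences = -2.2857
Numerator Σ(Δz_t−Δz̄)(Δz_{t+1}−Δz̄) = -1060.0816
Denominator Σ(Δz_t−Δz̄)² = 1495.4286
r_1(Δz) = -1060.0816 / 1495.4286 = -0.709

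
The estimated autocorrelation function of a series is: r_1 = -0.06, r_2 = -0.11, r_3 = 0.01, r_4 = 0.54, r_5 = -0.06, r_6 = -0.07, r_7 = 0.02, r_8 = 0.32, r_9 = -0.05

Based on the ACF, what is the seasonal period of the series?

The largest autocorrelation is r_4 = 0.54, with a weaker echo at lag 8 (0.32); the remaining lags stay at or below 0.02.
The dominant spike at lag 4 indicates a seasonal period of 4.

4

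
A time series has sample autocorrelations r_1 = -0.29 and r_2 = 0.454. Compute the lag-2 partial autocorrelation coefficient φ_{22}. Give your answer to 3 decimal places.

0.404

φ_{22} = (r_2 − r_1²) / (1 − r_1²)
r_1² = (-0.29)² = 0.0841
Numerator = 0.454 − 0.0841 = 0.3699; denominator = 1 − 0.0841 = 0.9159
φ_{22} = 0.3699 / 0.9159 = 0.404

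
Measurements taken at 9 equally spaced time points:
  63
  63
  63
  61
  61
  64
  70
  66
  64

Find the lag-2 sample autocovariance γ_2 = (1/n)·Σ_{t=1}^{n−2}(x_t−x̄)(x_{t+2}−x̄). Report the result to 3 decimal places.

Mean x̄ = (63 + 63 + 63 + 61 + 61 + 64 + 70 + 66 + 64)/9 = 63.8889
Σ_{t=1}^{7}(x_t−x̄)(x_{t+2}−x̄) = -11.1358
γ_2 = -11.1358 / 9 = -1.237

-1.237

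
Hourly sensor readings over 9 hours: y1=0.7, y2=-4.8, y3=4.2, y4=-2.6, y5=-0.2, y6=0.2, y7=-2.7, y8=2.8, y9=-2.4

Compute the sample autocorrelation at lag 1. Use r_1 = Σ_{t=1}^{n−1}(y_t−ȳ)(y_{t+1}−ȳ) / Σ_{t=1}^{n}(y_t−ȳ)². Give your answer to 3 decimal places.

Mean ȳ = (0.7 − 4.8 + 4.2 − 2.6 − 0.2 + 0.2 − 2.7 + 2.8 − 2.4)/9 = -0.5333
Numerator Σ_{t=1}^{8}(y_t−ȳ)(y_{t+1}−ȳ) = -50.7178
Denominator Σ(y_t−ȳ)² = 66.3400
r_1 = -50.7178 / 66.3400 = -0.765

-0.765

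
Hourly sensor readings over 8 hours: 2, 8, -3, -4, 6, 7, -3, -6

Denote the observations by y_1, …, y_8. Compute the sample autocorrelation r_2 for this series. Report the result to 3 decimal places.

Mean ȳ = (2 + 8 − 3 − 4 + 6 + 7 − 3 − 6)/8 = 0.8750
Numerator Σ_{t=1}^{6}(y_t−ȳ)(y_{t+2}−ȳ) = -150.7813
Denominator Σ(y_t−ȳ)² = 216.8750
r_2 = -150.7813 / 216.8750 = -0.695

-0.695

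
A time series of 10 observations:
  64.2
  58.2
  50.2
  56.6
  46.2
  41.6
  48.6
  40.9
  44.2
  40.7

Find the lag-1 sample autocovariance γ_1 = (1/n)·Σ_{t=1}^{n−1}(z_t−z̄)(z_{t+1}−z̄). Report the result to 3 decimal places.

24.511

Mean z̄ = (64.2 + 58.2 + 50.2 + 56.6 + 46.2 + 41.6 + 48.6 + 40.9 + 44.2 + 40.7)/10 = 49.1400
Σ_{t=1}^{9}(z_t−z̄)(z_{t+1}−z̄) = 245.1104
γ_1 = 245.1104 / 10 = 24.511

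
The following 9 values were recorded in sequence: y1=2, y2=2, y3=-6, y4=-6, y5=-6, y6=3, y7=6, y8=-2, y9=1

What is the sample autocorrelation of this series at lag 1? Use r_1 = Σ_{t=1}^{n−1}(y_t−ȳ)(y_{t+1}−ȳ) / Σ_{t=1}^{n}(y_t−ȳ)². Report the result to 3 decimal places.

0.269

Mean ȳ = (2 + 2 − 6 − 6 − 6 + 3 + 6 − 2 + 1)/9 = -0.6667
Numerator Σ_{t=1}^{8}(y_t−ȳ)(y_{t+1}−ȳ) = 43.5556
Denominator Σ(y_t−ȳ)² = 162.0000
r_1 = 43.5556 / 162.0000 = 0.269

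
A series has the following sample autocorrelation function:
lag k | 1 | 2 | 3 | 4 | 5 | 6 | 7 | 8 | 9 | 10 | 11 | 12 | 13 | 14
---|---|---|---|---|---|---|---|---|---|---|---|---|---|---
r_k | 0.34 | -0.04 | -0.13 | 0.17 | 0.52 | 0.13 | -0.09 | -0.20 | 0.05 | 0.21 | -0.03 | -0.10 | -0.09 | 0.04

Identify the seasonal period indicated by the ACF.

5

The largest autocorrelation is r_5 = 0.52; the remaining lags stay at or below 0.34.
The dominant spike at lag 5 indicates a seasonal period of 5.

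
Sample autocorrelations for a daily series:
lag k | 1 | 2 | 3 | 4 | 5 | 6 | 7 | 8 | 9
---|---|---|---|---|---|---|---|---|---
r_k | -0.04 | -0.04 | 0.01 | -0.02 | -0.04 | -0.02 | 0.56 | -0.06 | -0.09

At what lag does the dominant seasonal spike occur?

The largest autocorrelation is r_7 = 0.56; the remaining lags stay at or below 0.01.
The dominant spike at lag 7 indicates a seasonal period of 7.

7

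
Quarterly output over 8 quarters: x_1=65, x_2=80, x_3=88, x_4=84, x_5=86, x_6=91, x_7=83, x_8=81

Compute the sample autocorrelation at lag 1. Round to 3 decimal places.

Mean x̄ = (65 + 80 + 88 + 84 + 86 + 91 + 83 + 81)/8 = 82.2500
Numerator Σ_{t=1}^{7}(x_t−x̄)(x_{t+1}−x̄) = 80.9375
Denominator Σ(x_t−x̄)² = 431.5000
r_1 = 80.9375 / 431.5000 = 0.188

0.188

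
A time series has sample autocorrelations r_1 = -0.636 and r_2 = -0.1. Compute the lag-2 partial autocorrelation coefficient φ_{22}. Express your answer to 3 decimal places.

-0.847

φ_{22} = (r_2 − r_1²) / (1 − r_1²)
r_1² = (-0.636)² = 0.404496
Numerator = -0.1 − 0.4045 = -0.5045; denominator = 1 − 0.4045 = 0.5955
φ_{22} = -0.5045 / 0.5955 = -0.847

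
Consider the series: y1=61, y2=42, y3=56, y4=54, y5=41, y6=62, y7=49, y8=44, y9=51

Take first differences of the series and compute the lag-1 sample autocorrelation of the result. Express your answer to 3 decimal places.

First differences Δy: -19, 14, -2, -13, 21, -13, -5, 7
Mean of differences = -1.2500
Numerator Σ(Δy_t−Δȳ)(Δy_{t+1}−Δȳ) = -783.0625
Denominator Σ(Δy_t−Δȳ)² = 1401.5000
r_1(Δy) = -783.0625 / 1401.5000 = -0.559

-0.559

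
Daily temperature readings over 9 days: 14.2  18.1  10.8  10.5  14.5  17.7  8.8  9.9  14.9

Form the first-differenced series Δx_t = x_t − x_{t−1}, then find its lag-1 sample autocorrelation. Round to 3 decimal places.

First differences Δx: 3.9, -7.3, -0.3, 4.0, 3.2, -8.9, 1.1, 5.0
Mean of differences = 0.0875
Numerator Σ(Δx_t−Δx̄)(Δx_{t+1}−Δx̄) = -46.7402
Denominator Σ(Δx_t−Δx̄)² = 200.1888
r_1(Δx) = -46.7402 / 200.1888 = -0.233

-0.233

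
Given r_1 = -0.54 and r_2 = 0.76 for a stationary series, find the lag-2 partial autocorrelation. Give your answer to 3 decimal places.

0.661

φ_{22} = (r_2 − r_1²) / (1 − r_1²)
r_1² = (-0.54)² = 0.2916
Numerator = 0.76 − 0.2916 = 0.4684; denominator = 1 − 0.2916 = 0.7084
φ_{22} = 0.4684 / 0.7084 = 0.661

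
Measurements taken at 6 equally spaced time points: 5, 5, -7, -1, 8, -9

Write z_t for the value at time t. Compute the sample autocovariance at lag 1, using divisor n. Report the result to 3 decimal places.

Mean z̄ = (5 + 5 − 7 − 1 + 8 − 9)/6 = 0.1667
Deviations: 4.8333, 4.8333, -7.1667, -1.1667, 7.8333, -9.1667
Σ_{t=1}^{5}(z_t−z̄)(z_{t+1}−z̄) = -83.8611
γ_1 = -83.8611 / 6 = -13.977

-13.977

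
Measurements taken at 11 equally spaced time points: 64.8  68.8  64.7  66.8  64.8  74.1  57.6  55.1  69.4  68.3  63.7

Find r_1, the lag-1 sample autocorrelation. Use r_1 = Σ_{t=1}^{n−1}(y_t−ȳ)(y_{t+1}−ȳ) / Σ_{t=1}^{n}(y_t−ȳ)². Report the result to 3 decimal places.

-0.117

Mean ȳ = (64.8 + 68.8 + 64.7 + 66.8 + 64.8 + 74.1 + 57.6 + 55.1 + 69.4 + 68.3 + 63.7)/11 = 65.2818
Numerator Σ_{t=1}^{10}(y_t−ȳ)(y_{t+1}−ȳ) = -33.4058
Denominator Σ(y_t−ȳ)² = 284.4964
r_1 = -33.4058 / 284.4964 = -0.117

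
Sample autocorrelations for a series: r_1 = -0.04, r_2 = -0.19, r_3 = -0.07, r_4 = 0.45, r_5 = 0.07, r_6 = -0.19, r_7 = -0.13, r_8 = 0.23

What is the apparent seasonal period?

The largest autocorrelation is r_4 = 0.45, with a weaker echo at lag 8 (0.23); the remaining lags stay at or below 0.07.
The dominant spike at lag 4 indicates a seasonal period of 4.

4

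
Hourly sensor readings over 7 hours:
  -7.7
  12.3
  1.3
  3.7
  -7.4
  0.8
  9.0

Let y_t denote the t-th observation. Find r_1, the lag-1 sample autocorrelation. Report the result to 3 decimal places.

-0.355

Mean ȳ = (-7.7 + 12.3 + 1.3 + 3.7 − 7.4 + 0.8 + 9.0)/7 = 1.7143
Deviations from mean: -9.4143, 10.5857, -0.4143, 1.9857, -9.1143, -0.9143, 7.2857
Σ(y_t−ȳ)(y_{t+1}−ȳ) = (-99.6569) + (-4.3855) + (-0.8227) + (-18.0984) + (8.3331) + (-6.6612) = -121.2916
Denominator Σ(y_t−ȳ)² = 341.7886
r_1 = -121.2916 / 341.7886 = -0.355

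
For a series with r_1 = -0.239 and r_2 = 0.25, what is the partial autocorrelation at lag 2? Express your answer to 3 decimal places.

φ_{22} = (r_2 − r_1²) / (1 − r_1²)
r_1² = (-0.239)² = 0.057121
Numerator = 0.25 − 0.0571 = 0.1929; denominator = 1 − 0.0571 = 0.9429
φ_{22} = 0.1929 / 0.9429 = 0.205

0.205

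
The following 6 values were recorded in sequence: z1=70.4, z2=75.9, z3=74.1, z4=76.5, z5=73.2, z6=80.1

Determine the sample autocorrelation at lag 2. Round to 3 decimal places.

Mean z̄ = (70.4 + 75.9 + 74.1 + 76.5 + 73.2 + 80.1)/6 = 75.0333
Deviations from mean: -4.6333, 0.8667, -0.9333, 1.4667, -1.8333, 5.0667
Σ(z_t−z̄)(z_{t+2}−z̄) = (4.3244) + (1.2711) + (1.7111) + (7.4311) = 14.7378
Denominator Σ(z_t−z̄)² = 54.2733
r_2 = 14.7378 / 54.2733 = 0.272

0.272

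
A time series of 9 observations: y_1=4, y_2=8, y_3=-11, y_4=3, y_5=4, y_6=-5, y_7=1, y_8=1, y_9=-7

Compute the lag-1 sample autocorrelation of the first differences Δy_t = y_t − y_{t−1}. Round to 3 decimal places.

First differences Δy: 4, -19, 14, 1, -9, 6, 0, -8
Mean of differences = -1.3750
Numerator Σ(Δy_t−Δȳ)(Δy_{t+1}−Δȳ) = -402.5156
Denominator Σ(Δy_t−Δȳ)² = 739.8750
r_1(Δy) = -402.5156 / 739.8750 = -0.544

-0.544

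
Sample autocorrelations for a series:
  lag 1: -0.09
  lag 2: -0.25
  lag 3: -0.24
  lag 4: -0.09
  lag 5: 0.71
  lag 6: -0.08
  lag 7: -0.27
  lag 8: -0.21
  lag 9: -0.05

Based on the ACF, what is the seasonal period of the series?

5

The largest autocorrelation is r_5 = 0.71; the remaining lags stay at or below -0.05.
The dominant spike at lag 5 indicates a seasonal period of 5.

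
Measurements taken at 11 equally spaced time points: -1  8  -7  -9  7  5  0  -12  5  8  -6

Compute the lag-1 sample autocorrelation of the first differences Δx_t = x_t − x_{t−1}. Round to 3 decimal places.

First differences Δx: 9, -15, -2, 16, -2, -5, -12, 17, 3, -14
Mean of differences = -0.5000
Numerator Σ(Δx_t−Δx̄)(Δx_{t+1}−Δx̄) = -294.2500
Denominator Σ(Δx_t−Δx̄)² = 1230.5000
r_1(Δx) = -294.2500 / 1230.5000 = -0.239

-0.239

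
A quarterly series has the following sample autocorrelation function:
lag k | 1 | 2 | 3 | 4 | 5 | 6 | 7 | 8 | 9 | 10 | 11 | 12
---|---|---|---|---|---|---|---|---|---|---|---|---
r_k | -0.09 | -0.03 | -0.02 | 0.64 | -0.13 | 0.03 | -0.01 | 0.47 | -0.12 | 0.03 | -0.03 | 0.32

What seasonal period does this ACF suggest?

The largest autocorrelation is r_4 = 0.64, with weaker echoes at lags 8 (0.47) and 12 (0.32); the remaining lags stay at or below 0.03.
The dominant spike at lag 4 indicates a seasonal period of 4.

4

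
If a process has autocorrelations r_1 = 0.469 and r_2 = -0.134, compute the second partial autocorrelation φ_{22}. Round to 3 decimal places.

-0.454

φ_{22} = (r_2 − r_1²) / (1 − r_1²)
r_1² = (0.469)² = 0.219961
Numerator = -0.134 − 0.2200 = -0.3540; denominator = 1 − 0.2200 = 0.7800
φ_{22} = -0.3540 / 0.7800 = -0.454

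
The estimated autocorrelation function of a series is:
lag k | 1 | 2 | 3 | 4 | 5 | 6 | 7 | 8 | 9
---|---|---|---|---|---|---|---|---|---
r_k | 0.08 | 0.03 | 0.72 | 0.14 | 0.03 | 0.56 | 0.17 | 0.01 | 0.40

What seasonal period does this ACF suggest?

3

The largest autocorrelation is r_3 = 0.72, with weaker echoes at lags 6 (0.56) and 9 (0.40); the remaining lags stay at or below 0.17.
The dominant spike at lag 3 indicates a seasonal period of 3.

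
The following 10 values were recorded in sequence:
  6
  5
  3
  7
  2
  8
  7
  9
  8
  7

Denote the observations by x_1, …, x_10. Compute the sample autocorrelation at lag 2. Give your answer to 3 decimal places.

Mean x̄ = (6 + 5 + 3 + 7 + 2 + 8 + 7 + 9 + 8 + 7)/10 = 6.2000
Numerator Σ_{t=1}^{8}(x_t−x̄)(x_{t+2}−x̄) = 19.9200
Denominator Σ(x_t−x̄)² = 45.6000
r_2 = 19.9200 / 45.6000 = 0.437

0.437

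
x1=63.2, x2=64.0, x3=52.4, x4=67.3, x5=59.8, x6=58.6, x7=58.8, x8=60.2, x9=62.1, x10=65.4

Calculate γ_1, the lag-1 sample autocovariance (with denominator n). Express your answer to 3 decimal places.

Mean x̄ = (63.2 + 64.0 + 52.4 + 67.3 + 59.8 + 58.6 + 58.8 + 60.2 + 62.1 + 65.4)/10 = 61.1800
Σ_{t=1}^{9}(x_t−x̄)(x_{t+1}−x̄) = -66.2284
γ_1 = -66.2284 / 10 = -6.623

-6.623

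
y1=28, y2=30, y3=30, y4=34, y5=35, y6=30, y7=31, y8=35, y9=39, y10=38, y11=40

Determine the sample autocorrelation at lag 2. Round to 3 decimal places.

Mean ȳ = (28 + 30 + 30 + 34 + 35 + 30 + 31 + 35 + 39 + 38 + 40)/11 = 33.6364
Numerator Σ_{t=1}^{9}(y_t−ȳ)(y_{t+2}−ȳ) = 30.2810
Denominator Σ(y_t−ȳ)² = 170.5455
r_2 = 30.2810 / 170.5455 = 0.178

0.178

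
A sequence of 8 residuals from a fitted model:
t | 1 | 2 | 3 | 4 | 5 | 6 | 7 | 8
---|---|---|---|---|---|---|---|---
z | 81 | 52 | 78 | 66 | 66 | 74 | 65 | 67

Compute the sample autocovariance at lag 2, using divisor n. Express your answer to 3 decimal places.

Mean z̄ = (81 + 52 + 78 + 66 + 66 + 74 + 65 + 67)/8 = 68.6250
Deviations: 12.3750, -16.6250, 9.3750, -2.6250, -2.6250, 5.3750, -3.6250, -1.6250
Σ_{t=1}^{6}(z_t−z̄)(z_{t+2}−z̄) = 121.7188
γ_2 = 121.7188 / 8 = 15.215

15.215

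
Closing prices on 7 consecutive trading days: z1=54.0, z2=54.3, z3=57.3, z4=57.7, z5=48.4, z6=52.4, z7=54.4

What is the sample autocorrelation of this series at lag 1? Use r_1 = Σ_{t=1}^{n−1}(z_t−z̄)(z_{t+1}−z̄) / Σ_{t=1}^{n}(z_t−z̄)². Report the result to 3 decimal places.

Mean z̄ = (54.0 + 54.3 + 57.3 + 57.7 + 48.4 + 52.4 + 54.4)/7 = 54.0714
Deviations from mean: -0.0714, 0.2286, 3.2286, 3.6286, -5.6714, -1.6714, 0.3286
Σ(z_t−z̄)(z_{t+1}−z̄) = (-0.0163) + (0.7380) + (11.7151) + (-20.5792) + (9.4794) + (-0.5492) = 0.7878
Denominator Σ(z_t−z̄)² = 58.7143
r_1 = 0.7878 / 58.7143 = 0.013

0.013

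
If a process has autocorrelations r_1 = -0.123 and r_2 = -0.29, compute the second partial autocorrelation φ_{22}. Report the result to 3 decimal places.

φ_{22} = (r_2 − r_1²) / (1 − r_1²)
r_1² = (-0.123)² = 0.015129
Numerator = -0.29 − 0.0151 = -0.3051; denominator = 1 − 0.0151 = 0.9849
φ_{22} = -0.3051 / 0.9849 = -0.310

-0.310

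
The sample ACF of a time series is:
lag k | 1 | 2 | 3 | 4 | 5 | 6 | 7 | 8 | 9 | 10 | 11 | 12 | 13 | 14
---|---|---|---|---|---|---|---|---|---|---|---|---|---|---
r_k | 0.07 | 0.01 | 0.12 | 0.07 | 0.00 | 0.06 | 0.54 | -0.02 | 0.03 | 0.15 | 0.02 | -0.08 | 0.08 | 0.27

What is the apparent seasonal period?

The largest autocorrelation is r_7 = 0.54, with a weaker echo at lag 14 (0.27); the remaining lags stay at or below 0.15.
The dominant spike at lag 7 indicates a seasonal period of 7.

7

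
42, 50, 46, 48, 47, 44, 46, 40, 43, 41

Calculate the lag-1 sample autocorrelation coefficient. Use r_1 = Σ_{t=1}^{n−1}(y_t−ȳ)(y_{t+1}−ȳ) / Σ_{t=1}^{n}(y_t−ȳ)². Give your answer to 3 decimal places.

Mean ȳ = (42 + 50 + 46 + 48 + 47 + 44 + 46 + 40 + 43 + 41)/10 = 44.7000
Numerator Σ_{t=1}^{9}(y_t−ȳ)(y_{t+1}−ȳ) = 10.1100
Denominator Σ(y_t−ȳ)² = 94.1000
r_1 = 10.1100 / 94.1000 = 0.107

0.107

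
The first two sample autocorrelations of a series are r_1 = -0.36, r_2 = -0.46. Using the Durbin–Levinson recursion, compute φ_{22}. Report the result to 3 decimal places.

-0.677

φ_{22} = (r_2 − r_1²) / (1 − r_1²)
r_1² = (-0.36)² = 0.1296
Numerator = -0.46 − 0.1296 = -0.5896; denominator = 1 − 0.1296 = 0.8704
φ_{22} = -0.5896 / 0.8704 = -0.677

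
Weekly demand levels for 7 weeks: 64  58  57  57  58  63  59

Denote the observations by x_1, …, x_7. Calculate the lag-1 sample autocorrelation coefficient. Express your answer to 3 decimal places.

Mean x̄ = (64 + 58 + 57 + 57 + 58 + 63 + 59)/7 = 59.4286
Deviations from mean: 4.5714, -1.4286, -2.4286, -2.4286, -1.4286, 3.5714, -0.4286
Σ(x_t−x̄)(x_{t+1}−x̄) = (-6.5306) + (3.4694) + (5.8980) + (3.4694) + (-5.1020) + (-1.5306) = -0.3265
Denominator Σ(x_t−x̄)² = 49.7143
r_1 = -0.3265 / 49.7143 = -0.007

-0.007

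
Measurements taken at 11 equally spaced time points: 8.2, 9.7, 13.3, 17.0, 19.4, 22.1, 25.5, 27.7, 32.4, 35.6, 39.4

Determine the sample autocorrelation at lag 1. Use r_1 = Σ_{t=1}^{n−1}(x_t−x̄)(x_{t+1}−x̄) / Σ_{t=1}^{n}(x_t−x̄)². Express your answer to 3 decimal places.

Mean x̄ = (8.2 + 9.7 + 13.3 + 17.0 + 19.4 + 22.1 + 25.5 + 27.7 + 32.4 + 35.6 + 39.4)/11 = 22.7545
Numerator Σ_{t=1}^{10}(x_t−x̄)(x_{t+1}−x̄) = 786.5343
Denominator Σ(x_t−x̄)² = 1083.5473
r_1 = 786.5343 / 1083.5473 = 0.726

0.726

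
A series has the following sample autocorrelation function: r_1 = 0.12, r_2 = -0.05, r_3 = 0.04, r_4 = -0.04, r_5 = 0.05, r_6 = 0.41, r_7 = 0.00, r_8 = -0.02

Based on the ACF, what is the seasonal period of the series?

6

The largest autocorrelation is r_6 = 0.41; the remaining lags stay at or below 0.12.
The dominant spike at lag 6 indicates a seasonal period of 6.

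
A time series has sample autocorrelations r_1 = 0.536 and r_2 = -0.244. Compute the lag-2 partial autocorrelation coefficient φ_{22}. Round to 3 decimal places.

φ_{22} = (r_2 − r_1²) / (1 − r_1²)
r_1² = (0.536)² = 0.287296
Numerator = -0.244 − 0.2873 = -0.5313; denominator = 1 − 0.2873 = 0.7127
φ_{22} = -0.5313 / 0.7127 = -0.745

-0.745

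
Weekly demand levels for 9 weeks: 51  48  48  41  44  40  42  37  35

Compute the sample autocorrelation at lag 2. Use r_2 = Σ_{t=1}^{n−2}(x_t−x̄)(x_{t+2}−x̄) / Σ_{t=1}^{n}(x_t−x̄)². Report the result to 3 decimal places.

Mean x̄ = (51 + 48 + 48 + 41 + 44 + 40 + 42 + 37 + 35)/9 = 42.8889
Σ(x_t−x̄)(x_{t+2}−x̄) = (41.4568) + (-9.6543) + (5.6790) + (5.4568) + (-0.9877) + (17.0123) + (7.0123) = 65.9753
Denominator Σ(x_t−x̄)² = 228.8889
r_2 = 65.9753 / 228.8889 = 0.288

0.288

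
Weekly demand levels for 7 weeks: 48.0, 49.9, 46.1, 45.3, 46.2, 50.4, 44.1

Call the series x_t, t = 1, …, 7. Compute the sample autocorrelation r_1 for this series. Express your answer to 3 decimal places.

-0.293

Mean x̄ = (48.0 + 49.9 + 46.1 + 45.3 + 46.2 + 50.4 + 44.1)/7 = 47.1429
Σ(x_t−x̄)(x_{t+1}−x̄) = (2.3633) + (-2.8753) + (1.9218) + (1.7376) + (-3.0710) + (-9.9110) = -9.8347
Denominator Σ(x_t−x̄)² = 33.5771
r_1 = -9.8347 / 33.5771 = -0.293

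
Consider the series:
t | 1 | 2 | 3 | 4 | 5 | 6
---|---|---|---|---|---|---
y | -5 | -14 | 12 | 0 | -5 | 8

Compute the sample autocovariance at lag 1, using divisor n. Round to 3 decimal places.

-23.852

Mean ȳ = (-5 − 14 + 12 + 0 − 5 + 8)/6 = -0.6667
Σ_{t=1}^{5}(y_t−ȳ)(y_{t+1}−ȳ) = -143.1111
γ_1 = -143.1111 / 6 = -23.852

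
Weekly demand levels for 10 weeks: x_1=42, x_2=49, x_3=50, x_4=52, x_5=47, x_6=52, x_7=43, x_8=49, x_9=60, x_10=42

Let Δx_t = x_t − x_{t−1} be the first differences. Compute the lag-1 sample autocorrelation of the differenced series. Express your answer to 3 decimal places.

First differences Δx: 7, 1, 2, -5, 5, -9, 6, 11, -18
Mean of differences = 0.0000
Numerator Σ(Δx_t−Δx̄)(Δx_{t+1}−Δx̄) = -257.0000
Denominator Σ(Δx_t−Δx̄)² = 666.0000
r_1(Δx) = -257.0000 / 666.0000 = -0.386

-0.386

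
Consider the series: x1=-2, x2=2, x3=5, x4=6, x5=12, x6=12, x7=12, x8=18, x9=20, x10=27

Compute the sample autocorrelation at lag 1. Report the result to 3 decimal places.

Mean x̄ = (-2 + 2 + 5 + 6 + 12 + 12 + 12 + 18 + 20 + 27)/10 = 11.2000
Numerator Σ_{t=1}^{9}(x_t−x̄)(x_{t+1}−x̄) = 412.1600
Denominator Σ(x_t−x̄)² = 699.6000
r_1 = 412.1600 / 699.6000 = 0.589

0.589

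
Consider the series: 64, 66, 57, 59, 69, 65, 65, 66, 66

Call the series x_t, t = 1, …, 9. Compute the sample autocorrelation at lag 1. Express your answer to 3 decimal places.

0.072

Mean x̄ = (64 + 66 + 57 + 59 + 69 + 65 + 65 + 66 + 66)/9 = 64.1111
Numerator Σ_{t=1}^{8}(x_t−x̄)(x_{t+1}−x̄) = 8.0988
Denominator Σ(x_t−x̄)² = 112.8889
r_1 = 8.0988 / 112.8889 = 0.072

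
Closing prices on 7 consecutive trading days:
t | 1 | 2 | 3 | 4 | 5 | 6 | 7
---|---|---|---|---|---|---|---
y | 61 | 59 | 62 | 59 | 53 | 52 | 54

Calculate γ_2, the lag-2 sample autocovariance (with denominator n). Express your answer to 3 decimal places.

0.790

Mean ȳ = (61 + 59 + 62 + 59 + 53 + 52 + 54)/7 = 57.1429
Σ_{t=1}^{5}(y_t−ȳ)(y_{t+2}−ȳ) = 5.5306
γ_2 = 5.5306 / 7 = 0.790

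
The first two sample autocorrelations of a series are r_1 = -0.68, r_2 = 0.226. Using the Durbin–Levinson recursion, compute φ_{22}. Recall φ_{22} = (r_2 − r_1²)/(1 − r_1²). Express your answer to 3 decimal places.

-0.440

φ_{22} = (r_2 − r_1²) / (1 − r_1²)
r_1² = (-0.68)² = 0.4624
Numerator = 0.226 − 0.4624 = -0.2364; denominator = 1 − 0.4624 = 0.5376
φ_{22} = -0.2364 / 0.5376 = -0.440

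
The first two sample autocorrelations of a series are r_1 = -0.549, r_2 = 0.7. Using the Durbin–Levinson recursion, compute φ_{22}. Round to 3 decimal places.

0.571

φ_{22} = (r_2 − r_1²) / (1 − r_1²)
r_1² = (-0.549)² = 0.301401
Numerator = 0.7 − 0.3014 = 0.3986; denominator = 1 − 0.3014 = 0.6986
φ_{22} = 0.3986 / 0.6986 = 0.571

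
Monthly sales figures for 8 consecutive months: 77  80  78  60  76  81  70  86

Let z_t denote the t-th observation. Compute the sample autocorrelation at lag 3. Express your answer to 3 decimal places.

Mean z̄ = (77 + 80 + 78 + 60 + 76 + 81 + 70 + 86)/8 = 76.0000
Deviations from mean: 1.0000, 4.0000, 2.0000, -16.0000, 0.0000, 5.0000, -6.0000, 10.0000
Numerator Σ_{t=1}^{5}(z_t−z̄)(z_{t+3}−z̄) = 90.0000
Denominator Σ(z_t−z̄)² = 438.0000
r_3 = 90.0000 / 438.0000 = 0.205

0.205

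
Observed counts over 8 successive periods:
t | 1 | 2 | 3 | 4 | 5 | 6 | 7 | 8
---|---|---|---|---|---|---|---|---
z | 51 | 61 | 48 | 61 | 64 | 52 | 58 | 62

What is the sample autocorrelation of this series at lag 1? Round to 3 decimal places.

Mean z̄ = (51 + 61 + 48 + 61 + 64 + 52 + 58 + 62)/8 = 57.1250
Deviations from mean: -6.1250, 3.8750, -9.1250, 3.8750, 6.8750, -5.1250, 0.8750, 4.8750
Σ(z_t−z̄)(z_{t+1}−z̄) = (-23.7344) + (-35.3594) + (-35.3594) + (26.6406) + (-35.2344) + (-4.4844) + (4.2656) = -103.2656
Denominator Σ(z_t−z̄)² = 248.8750
r_1 = -103.2656 / 248.8750 = -0.415

-0.415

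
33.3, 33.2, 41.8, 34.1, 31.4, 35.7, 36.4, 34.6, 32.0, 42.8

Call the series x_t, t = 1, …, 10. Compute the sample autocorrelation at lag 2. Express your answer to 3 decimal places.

Mean x̄ = (33.3 + 33.2 + 41.8 + 34.1 + 31.4 + 35.7 + 36.4 + 34.6 + 32.0 + 42.8)/10 = 35.5300
Numerator Σ_{t=1}^{8}(x_t−x̄)(x_{t+2}−x̄) = -50.3718
Denominator Σ(x_t−x̄)² = 135.7810
r_2 = -50.3718 / 135.7810 = -0.371

-0.371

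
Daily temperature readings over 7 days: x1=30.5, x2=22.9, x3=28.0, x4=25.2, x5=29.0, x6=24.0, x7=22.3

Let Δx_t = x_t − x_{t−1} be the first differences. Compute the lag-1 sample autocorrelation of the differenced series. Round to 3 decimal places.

First differences Δx: -7.6, 5.1, -2.8, 3.8, -5.0, -1.7
Mean of differences = -1.3667
Numerator Σ(Δx_t−Δx̄)(Δx_{t+1}−Δx̄) = -74.5444
Denominator Σ(Δx_t−Δx̄)² = 122.7333
r_1(Δx) = -74.5444 / 122.7333 = -0.607

-0.607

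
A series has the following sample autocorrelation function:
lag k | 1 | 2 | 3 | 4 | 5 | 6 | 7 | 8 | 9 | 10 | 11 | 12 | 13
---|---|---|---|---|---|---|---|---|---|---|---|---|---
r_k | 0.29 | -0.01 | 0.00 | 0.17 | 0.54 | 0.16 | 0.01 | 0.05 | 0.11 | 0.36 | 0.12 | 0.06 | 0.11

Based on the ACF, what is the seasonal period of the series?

The largest autocorrelation is r_5 = 0.54, with a weaker echo at lag 10 (0.36); the remaining lags stay at or below 0.29.
The dominant spike at lag 5 indicates a seasonal period of 5.

5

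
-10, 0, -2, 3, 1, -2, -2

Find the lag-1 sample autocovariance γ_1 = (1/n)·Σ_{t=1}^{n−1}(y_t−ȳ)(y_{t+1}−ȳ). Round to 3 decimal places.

Mean ȳ = (-10 + 0 − 2 + 3 + 1 − 2 − 2)/7 = -1.7143
Σ_{t=1}^{6}(y_t−ȳ)(y_{t+1}−ȳ) = -3.9388
γ_1 = -3.9388 / 7 = -0.563

-0.563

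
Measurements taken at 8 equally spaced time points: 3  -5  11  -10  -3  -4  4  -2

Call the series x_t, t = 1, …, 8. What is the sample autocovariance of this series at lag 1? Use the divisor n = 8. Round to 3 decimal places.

Mean x̄ = (3 − 5 + 11 − 10 − 3 − 4 + 4 − 2)/8 = -0.7500
Deviations: 3.7500, -4.2500, 11.7500, -9.2500, -2.2500, -3.2500, 4.7500, -1.2500
Σ_{t=1}^{7}(x_t−x̄)(x_{t+1}−x̄) = -167.8125
γ_1 = -167.8125 / 8 = -20.977

-20.977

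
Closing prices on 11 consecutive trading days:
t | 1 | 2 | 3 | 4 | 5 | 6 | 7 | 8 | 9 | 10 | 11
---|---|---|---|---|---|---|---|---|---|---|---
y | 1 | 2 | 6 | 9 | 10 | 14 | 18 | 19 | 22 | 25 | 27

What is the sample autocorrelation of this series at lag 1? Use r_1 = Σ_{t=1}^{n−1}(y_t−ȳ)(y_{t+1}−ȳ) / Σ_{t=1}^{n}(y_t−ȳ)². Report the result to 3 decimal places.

Mean ȳ = (1 + 2 + 6 + 9 + 10 + 14 + 18 + 19 + 22 + 25 + 27)/11 = 13.9091
Numerator Σ_{t=1}^{10}(y_t−ȳ)(y_{t+1}−ȳ) = 602.9008
Denominator Σ(y_t−ȳ)² = 812.9091
r_1 = 602.9008 / 812.9091 = 0.742

0.742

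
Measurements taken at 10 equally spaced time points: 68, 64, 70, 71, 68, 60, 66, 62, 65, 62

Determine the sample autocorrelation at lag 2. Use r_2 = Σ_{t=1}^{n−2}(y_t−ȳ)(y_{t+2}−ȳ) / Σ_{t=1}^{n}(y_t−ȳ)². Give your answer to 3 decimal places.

Mean ȳ = (68 + 64 + 70 + 71 + 68 + 60 + 66 + 62 + 65 + 62)/10 = 65.6000
Numerator Σ_{t=1}^{8}(y_t−ȳ)(y_{t+2}−ȳ) = 16.0800
Denominator Σ(y_t−ȳ)² = 120.4000
r_2 = 16.0800 / 120.4000 = 0.134

0.134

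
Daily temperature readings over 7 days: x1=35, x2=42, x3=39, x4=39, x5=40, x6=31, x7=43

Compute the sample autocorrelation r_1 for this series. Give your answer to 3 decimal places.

Mean x̄ = (35 + 42 + 39 + 39 + 40 + 31 + 43)/7 = 38.4286
Deviations from mean: -3.4286, 3.5714, 0.5714, 0.5714, 1.5714, -7.4286, 4.5714
Σ(x_t−x̄)(x_{t+1}−x̄) = (-12.2449) + (2.0408) + (0.3265) + (0.8980) + (-11.6735) + (-33.9592) = -54.6122
Denominator Σ(x_t−x̄)² = 103.7143
r_1 = -54.6122 / 103.7143 = -0.527

-0.527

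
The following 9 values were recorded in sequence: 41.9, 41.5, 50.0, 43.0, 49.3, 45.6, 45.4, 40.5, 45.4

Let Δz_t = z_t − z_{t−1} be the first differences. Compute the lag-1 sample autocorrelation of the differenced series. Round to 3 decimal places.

-0.688

First differences Δz: -0.4, 8.5, -7.0, 6.3, -3.7, -0.2, -4.9, 4.9
Mean of differences = 0.4375
Numerator Σ(Δz_t−Δz̄)(Δz_{t+1}−Δz̄) = -152.3539
Denominator Σ(Δz_t−Δz̄)² = 221.3188
r_1(Δz) = -152.3539 / 221.3188 = -0.688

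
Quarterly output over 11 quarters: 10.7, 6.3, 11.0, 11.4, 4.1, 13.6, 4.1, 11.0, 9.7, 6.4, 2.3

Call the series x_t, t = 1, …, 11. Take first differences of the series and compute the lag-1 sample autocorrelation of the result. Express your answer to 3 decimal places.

First differences Δx: -4.4, 4.7, 0.4, -7.3, 9.5, -9.5, 6.9, -1.3, -3.3, -4.1
Mean of differences = -0.8400
Numerator Σ(Δx_t−Δx̄)(Δx_{t+1}−Δx̄) = -238.6416
Denominator Σ(Δx_t−Δx̄)² = 345.3440
r_1(Δx) = -238.6416 / 345.3440 = -0.691

-0.691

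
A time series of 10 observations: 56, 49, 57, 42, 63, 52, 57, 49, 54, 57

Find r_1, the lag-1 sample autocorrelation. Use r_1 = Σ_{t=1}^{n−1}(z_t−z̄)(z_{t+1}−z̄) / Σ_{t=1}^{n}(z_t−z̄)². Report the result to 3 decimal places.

Mean z̄ = (56 + 49 + 57 + 42 + 63 + 52 + 57 + 49 + 54 + 57)/10 = 53.6000
Numerator Σ_{t=1}^{9}(z_t−z̄)(z_{t+1}−z̄) = -211.7600
Denominator Σ(z_t−z̄)² = 308.4000
r_1 = -211.7600 / 308.4000 = -0.687

-0.687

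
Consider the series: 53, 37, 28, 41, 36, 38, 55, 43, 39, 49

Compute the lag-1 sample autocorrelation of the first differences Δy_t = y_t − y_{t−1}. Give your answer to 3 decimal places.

-0.193

First differences Δy: -16, -9, 13, -5, 2, 17, -12, -4, 10
Mean of differences = -0.4444
Numerator Σ(Δy_t−Δȳ)(Δy_{t+1}−Δȳ) = -209.3086
Denominator Σ(Δy_t−Δȳ)² = 1082.2222
r_1(Δy) = -209.3086 / 1082.2222 = -0.193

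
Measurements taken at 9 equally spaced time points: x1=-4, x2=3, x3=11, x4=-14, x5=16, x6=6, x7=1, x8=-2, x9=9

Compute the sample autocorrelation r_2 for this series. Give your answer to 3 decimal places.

-0.086

Mean x̄ = (-4 + 3 + 11 − 14 + 16 + 6 + 1 − 2 + 9)/9 = 2.8889
Numerator Σ_{t=1}^{7}(x_t−x̄)(x_{t+2}−x̄) = -55.4691
Denominator Σ(x_t−x̄)² = 644.8889
r_2 = -55.4691 / 644.8889 = -0.086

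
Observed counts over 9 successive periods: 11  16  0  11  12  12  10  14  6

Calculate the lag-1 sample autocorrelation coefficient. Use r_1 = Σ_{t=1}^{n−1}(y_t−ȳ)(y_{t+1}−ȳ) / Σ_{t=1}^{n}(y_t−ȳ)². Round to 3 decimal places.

-0.423

Mean ȳ = (11 + 16 + 0 + 11 + 12 + 12 + 10 + 14 + 6)/9 = 10.2222
Numerator Σ_{t=1}^{8}(y_t−ȳ)(y_{t+1}−ȳ) = -75.1605
Denominator Σ(y_t−ȳ)² = 177.5556
r_1 = -75.1605 / 177.5556 = -0.423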